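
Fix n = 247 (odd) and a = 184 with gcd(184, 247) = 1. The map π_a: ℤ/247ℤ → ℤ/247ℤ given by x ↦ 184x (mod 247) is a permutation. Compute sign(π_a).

Orbit of 1 under x↦184x: [1, 184, 17, 164, 42, 71, 220]… (length divides ord_247(184)).
Decompose π into cycles: lengths [36, 36, 36, 36, 36, 36, 18, 12, 1] (9 cycles, including the fixed point 0).
9 cycles on 247: each ℓ→(−1)^(ℓ−1), product (−1)^238 = +1.
Via Zolotarev, sign(π_{184}) = (184|247) = +1.

+1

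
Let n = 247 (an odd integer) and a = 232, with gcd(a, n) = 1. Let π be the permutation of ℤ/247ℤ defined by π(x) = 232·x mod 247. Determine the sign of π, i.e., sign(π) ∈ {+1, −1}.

Orbit of 220 under x↦232x: [220, 158, 100, 229, 23, 149, 235]… (length divides ord_247(232)).
π_232 has 10 disjoint cycles with lengths [36, 36, 36, 36, 36, 36, 12, 9, 9, 1] on {0,…,246}.
10 cycles on 247: each ℓ→(−1)^(ℓ−1), product (−1)^237 = -1.

-1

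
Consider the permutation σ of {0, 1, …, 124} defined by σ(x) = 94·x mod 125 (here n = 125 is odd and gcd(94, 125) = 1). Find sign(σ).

Start at x=46: 46 → 74 → 81 → 114 → 91 → 54 → 76 → … (one orbit).
Cycle type of π: 50×2 + 10×2 + 2×2 + 1; total 7 cycles.
n − c = 125 − 7 = 118; sign = (−1)^118 = +1.
Zolotarev: (94|125) = +1, matching the cycle-count sign.

+1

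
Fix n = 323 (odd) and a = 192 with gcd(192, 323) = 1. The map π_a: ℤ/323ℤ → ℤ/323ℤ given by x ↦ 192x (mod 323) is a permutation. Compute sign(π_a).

+1

Orbit of 271 under x↦192x: [271, 29, 77, 249, 4, 122, 168]… (length divides ord_323(192)).
Decompose π into cycles: lengths [144, 144, 18, 16, 1] (5 cycles, including the fixed point 0).
5 cycles on 323: each ℓ→(−1)^(ℓ−1), product (−1)^318 = +1.
(192|323)_J = +1 (Zolotarev's lemma cross-check).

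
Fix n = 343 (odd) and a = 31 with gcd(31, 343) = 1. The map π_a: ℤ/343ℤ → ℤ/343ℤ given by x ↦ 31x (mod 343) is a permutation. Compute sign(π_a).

Orbit of 50 under x↦31x: [50, 178, 30, 244, 18, 215, 148]… (length divides ord_343(31)).
Decompose π into cycles: lengths [42, 42, 42, 42, 42, 42, 42, 6, 6, 6, 6, 6, 6, 6, 6, 1] (16 cycles, including the fixed point 0).
16 cycles on 343: each ℓ→(−1)^(ℓ−1), product (−1)^327 = -1.
(31|343)_J = -1 (Zolotarev's lemma cross-check).

-1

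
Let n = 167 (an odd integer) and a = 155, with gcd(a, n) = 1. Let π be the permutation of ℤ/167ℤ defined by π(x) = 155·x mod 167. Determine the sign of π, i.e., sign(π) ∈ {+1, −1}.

-1

Orbit of 133 under x↦155x: [133, 74, 114, 135, 50, 68, 19]… (length divides ord_167(155)).
The orbit structure of x ↦ 155x mod 167: 2 orbits of sizes [166, 1].
n − c = 167 − 2 = 165; sign = (−1)^165 = -1.
Check: (155/167) = -1 by Zolotarev.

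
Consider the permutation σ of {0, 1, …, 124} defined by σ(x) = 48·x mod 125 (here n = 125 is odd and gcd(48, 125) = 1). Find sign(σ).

Start at x=114: 114 → 97 → 31 → 113 → 49 → 102 → 21 → … (one orbit).
π_48 has 4 disjoint cycles with lengths [100, 20, 4, 1] on {0,…,124}.
Σ(ℓ_i−1) = 125−4 = 121; sign = (−1)^121 = -1.

-1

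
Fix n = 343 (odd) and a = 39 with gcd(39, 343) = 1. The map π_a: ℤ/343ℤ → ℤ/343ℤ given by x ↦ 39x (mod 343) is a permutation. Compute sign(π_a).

Start at x=102: 102 → 205 → 106 → 18 → 16 → 281 → 326 → … (one orbit).
Cycle type of π: 147×2 + 21×2 + 3×2 + 1; total 7 cycles.
7 cycles on 343: each ℓ→(−1)^(ℓ−1), product (−1)^336 = +1.
The Jacobi symbol (39|343) = +1 (Zolotarev) agrees.

+1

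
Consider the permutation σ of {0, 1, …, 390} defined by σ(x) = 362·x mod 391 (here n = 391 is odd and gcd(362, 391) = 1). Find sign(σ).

Start at x=175: 175 → 8 → 159 → 81 → 388 → 87 → 214 → … (one orbit).
Cycle type of π: 176×2 + 22 + 16 + 1; total 5 cycles.
n − c = 391 − 5 = 386; sign = (−1)^386 = +1.
Via Zolotarev, sign(π_{362}) = (362|391) = +1.

+1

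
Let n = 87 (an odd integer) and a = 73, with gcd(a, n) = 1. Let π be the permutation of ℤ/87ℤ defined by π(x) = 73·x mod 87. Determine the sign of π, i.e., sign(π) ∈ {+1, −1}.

Start at x=85: 85 → 28 → 43 → 7 → 76 → 67 → 19 → … (one orbit).
6 cycles of lengths [28, 28, 28, 1, 1, 1].
Σ(ℓ_i−1) = 87−6 = 81; sign = (−1)^81 = -1.
(73|87)_J = -1 (Zolotarev's lemma cross-check).

-1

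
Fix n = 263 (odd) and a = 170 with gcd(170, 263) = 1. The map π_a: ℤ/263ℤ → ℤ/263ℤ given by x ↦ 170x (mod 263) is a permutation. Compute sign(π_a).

Trace 219: π^k(219) = [219, 147, 5, 61, 113, 11, 29] for k=0..6.
Decompose π into cycles: lengths [262, 1] (2 cycles, including the fixed point 0).
With 2 cycles on 263 points, sign = (−1)^{263−2} = -1.
Check: (170/263) = -1 by Zolotarev.

-1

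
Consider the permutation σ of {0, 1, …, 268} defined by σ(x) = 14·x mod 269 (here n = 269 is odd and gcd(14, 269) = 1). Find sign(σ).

Trace 220: π^k(220) = [220, 121, 80, 44, 78, 16, 224] for k=0..6.
Cycle lengths of π_14 on ℤ/269ℤ: [67, 67, 67, 67, 1]; 5 cycles in total.
Σ(ℓ_i−1) = 269−5 = 264; sign = (−1)^264 = +1.
Check: (14/269) = +1 by Zolotarev.

+1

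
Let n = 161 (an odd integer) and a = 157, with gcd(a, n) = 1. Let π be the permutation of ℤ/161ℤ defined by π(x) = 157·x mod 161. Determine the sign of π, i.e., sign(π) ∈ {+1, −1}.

Trace 123: π^k(123) = [123, 152, 36, 17, 93, 111, 39] for k=0..6.
5 cycles of lengths [66, 66, 22, 6, 1].
5 cycles on 161: each ℓ→(−1)^(ℓ−1), product (−1)^156 = +1.
The Jacobi symbol (157|161) = +1 (Zolotarev) agrees.

+1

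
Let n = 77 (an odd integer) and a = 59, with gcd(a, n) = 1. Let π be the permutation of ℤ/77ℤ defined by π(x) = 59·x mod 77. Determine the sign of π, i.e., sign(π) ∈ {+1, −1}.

-1

Trace 4: π^k(4) = [4, 5, 64, 3, 23, 48, 60] for k=0..6.
6 cycles of lengths [30, 30, 6, 5, 5, 1].
77 − 6 = 71 transpositions; sign(π) = (−1)^71 = -1.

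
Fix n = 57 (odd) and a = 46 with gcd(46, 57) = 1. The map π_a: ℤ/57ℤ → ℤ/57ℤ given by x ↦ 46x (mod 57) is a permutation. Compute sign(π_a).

-1

Trace 49: π^k(49) = [49, 31, 1, 46, 7, 37] for k=0..5.
Cycle lengths of π_46 on ℤ/57ℤ: [6, 6, 6, 6, 6, 6, 6, 6, 6, 1, 1, 1]; 12 cycles in total.
Σ(ℓ_i−1) = 57−12 = 45; sign = (−1)^45 = -1.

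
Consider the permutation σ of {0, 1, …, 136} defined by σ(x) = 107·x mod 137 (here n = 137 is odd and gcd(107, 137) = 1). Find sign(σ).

Trace 81: π^k(81) = [81, 36, 16, 68, 15, 98, 74] for k=0..6.
3 cycles of lengths [68, 68, 1].
137 − 3 = 134 transpositions; sign(π) = (−1)^134 = +1.
(107|137)_J = +1 (Zolotarev's lemma cross-check).

+1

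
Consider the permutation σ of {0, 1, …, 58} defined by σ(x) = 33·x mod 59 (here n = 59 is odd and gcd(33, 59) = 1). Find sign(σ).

Orbit of 50 under x↦33x: [50, 57, 52, 5, 47, 17, 30]… (length divides ord_59(33)).
The orbit structure of x ↦ 33x mod 59: 2 orbits of sizes [58, 1].
n − c = 59 − 2 = 57; sign = (−1)^57 = -1.

-1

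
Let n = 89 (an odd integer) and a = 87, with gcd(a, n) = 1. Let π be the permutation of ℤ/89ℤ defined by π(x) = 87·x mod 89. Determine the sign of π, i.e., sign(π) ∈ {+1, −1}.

+1

Orbit of 22 under x↦87x: [22, 45, 88, 2, 85, 8, 73]… (length divides ord_89(87)).
The orbit structure of x ↦ 87x mod 89: 5 orbits of sizes [22, 22, 22, 22, 1].
5 cycles on 89: each ℓ→(−1)^(ℓ−1), product (−1)^84 = +1.
The Jacobi symbol (87|89) = +1 (Zolotarev) agrees.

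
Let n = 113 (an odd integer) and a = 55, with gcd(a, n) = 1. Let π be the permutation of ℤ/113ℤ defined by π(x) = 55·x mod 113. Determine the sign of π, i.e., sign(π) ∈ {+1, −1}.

-1

Start at x=54: 54 → 32 → 65 → 72 → 5 → 49 → 96 → … (one orbit).
2 cycles of lengths [112, 1].
n − c = 113 − 2 = 111; sign = (−1)^111 = -1.
Via Zolotarev, sign(π_{55}) = (55|113) = -1.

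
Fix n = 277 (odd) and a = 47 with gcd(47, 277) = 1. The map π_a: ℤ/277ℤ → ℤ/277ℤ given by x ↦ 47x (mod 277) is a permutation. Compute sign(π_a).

+1

Orbit of 164 under x↦47x: [164, 229, 237, 59, 3, 141, 256]… (length divides ord_277(47)).
3 cycles of lengths [138, 138, 1].
Σ(ℓ_i−1) = 277−3 = 274; sign = (−1)^274 = +1.
Check: (47/277) = +1 by Zolotarev.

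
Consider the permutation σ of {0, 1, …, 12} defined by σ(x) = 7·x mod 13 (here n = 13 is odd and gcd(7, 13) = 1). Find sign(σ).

Orbit of 4 under x↦7x: [4, 2, 1, 7, 10, 5, 9]… (length divides ord_13(7)).
The orbit structure of x ↦ 7x mod 13: 2 orbits of sizes [12, 1].
Σ(ℓ_i−1) = 13−2 = 11; sign = (−1)^11 = -1.
The Jacobi symbol (7|13) = -1 (Zolotarev) agrees.

-1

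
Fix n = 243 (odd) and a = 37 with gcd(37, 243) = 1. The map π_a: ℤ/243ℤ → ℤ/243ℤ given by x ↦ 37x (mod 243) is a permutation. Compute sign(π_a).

+1

Orbit of 145 under x↦37x: [145, 19, 217, 10, 127, 82, 118]… (length divides ord_243(37)).
Decompose π into cycles: lengths [27, 27, 27, 27, 27, 27, 9, 9, 9, 9, 9, 9, 3, 3, 3, 3, 3, 3, 1, 1, 1, 1, 1, 1, 1, 1, 1] (27 cycles, including the fixed point 0).
27 cycles on 243: each ℓ→(−1)^(ℓ−1), product (−1)^216 = +1.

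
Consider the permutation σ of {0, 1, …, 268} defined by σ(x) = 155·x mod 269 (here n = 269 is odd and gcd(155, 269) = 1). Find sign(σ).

-1

Orbit of 239 under x↦155x: [239, 192, 170, 257, 23, 68, 49]… (length divides ord_269(155)).
Decompose π into cycles: lengths [268, 1] (2 cycles, including the fixed point 0).
269 − 2 = 267 transpositions; sign(π) = (−1)^267 = -1.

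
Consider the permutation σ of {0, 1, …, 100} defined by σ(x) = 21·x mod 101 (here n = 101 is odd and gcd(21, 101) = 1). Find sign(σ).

Trace 84: π^k(84) = [84, 47, 78, 22, 58, 6, 25] for k=0..6.
3 cycles of lengths [50, 50, 1].
Σ(ℓ_i−1) = 101−3 = 98; sign = (−1)^98 = +1.

+1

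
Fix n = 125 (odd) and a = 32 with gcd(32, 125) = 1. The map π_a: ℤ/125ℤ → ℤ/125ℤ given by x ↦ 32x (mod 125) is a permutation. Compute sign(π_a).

Trace 32: π^k(32) = [32, 24, 18, 76, 57, 74, 118] for k=0..6.
Decompose π into cycles: lengths [20, 20, 20, 20, 20, 4, 4, 4, 4, 4, 4, 1] (12 cycles, including the fixed point 0).
12 cycles on 125: each ℓ→(−1)^(ℓ−1), product (−1)^113 = -1.
Via Zolotarev, sign(π_{32}) = (32|125) = -1.

-1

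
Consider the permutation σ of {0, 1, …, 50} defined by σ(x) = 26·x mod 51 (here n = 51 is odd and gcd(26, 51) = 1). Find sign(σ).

-1

Orbit of 1 under x↦26x: [1, 26, 13, 32, 16, 8, 4]… (length divides ord_51(26)).
Cycle lengths of π_26 on ℤ/51ℤ: [8, 8, 8, 8, 8, 8, 2, 1]; 8 cycles in total.
51 − 8 = 43 transpositions; sign(π) = (−1)^43 = -1.
(26|51)_J = -1 (Zolotarev's lemma cross-check).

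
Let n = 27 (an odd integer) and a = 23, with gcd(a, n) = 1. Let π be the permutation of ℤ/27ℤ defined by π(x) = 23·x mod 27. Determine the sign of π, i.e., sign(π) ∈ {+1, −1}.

-1

Orbit of 8 under x↦23x: [8, 22, 20, 1, 23, 16, 17]… (length divides ord_27(23)).
Decompose π into cycles: lengths [18, 6, 2, 1] (4 cycles, including the fixed point 0).
Σ(ℓ_i−1) = 27−4 = 23; sign = (−1)^23 = -1.
The Jacobi symbol (23|27) = -1 (Zolotarev) agrees.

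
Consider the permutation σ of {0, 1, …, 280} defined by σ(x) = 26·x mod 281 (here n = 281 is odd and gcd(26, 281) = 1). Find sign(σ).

Trace 75: π^k(75) = [75, 264, 120, 29, 192, 215, 251] for k=0..6.
Cycle lengths of π_26 on ℤ/281ℤ: [280, 1]; 2 cycles in total.
With 2 cycles on 281 points, sign = (−1)^{281−2} = -1.
Via Zolotarev, sign(π_{26}) = (26|281) = -1.

-1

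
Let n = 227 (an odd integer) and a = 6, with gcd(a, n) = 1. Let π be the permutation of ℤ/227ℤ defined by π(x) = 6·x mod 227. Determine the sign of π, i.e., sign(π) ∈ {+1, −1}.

-1

Orbit of 128 under x↦6x: [128, 87, 68, 181, 178, 160, 52]… (length divides ord_227(6)).
The orbit structure of x ↦ 6x mod 227: 2 orbits of sizes [226, 1].
Σ(ℓ_i−1) = 227−2 = 225; sign = (−1)^225 = -1.
(6|227)_J = -1 (Zolotarev's lemma cross-check).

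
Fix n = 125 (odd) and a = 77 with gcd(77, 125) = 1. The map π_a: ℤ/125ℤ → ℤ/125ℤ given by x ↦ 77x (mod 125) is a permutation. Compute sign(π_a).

-1

Orbit of 112 under x↦77x: [112, 124, 48, 71, 92, 84, 93]… (length divides ord_125(77)).
Cycle type of π: 100 + 20 + 4 + 1; total 4 cycles.
With 4 cycles on 125 points, sign = (−1)^{125−4} = -1.
Check: (77/125) = -1 by Zolotarev.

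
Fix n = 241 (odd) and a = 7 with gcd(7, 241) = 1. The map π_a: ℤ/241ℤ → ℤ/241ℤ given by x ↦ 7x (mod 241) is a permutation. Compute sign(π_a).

-1

Trace 113: π^k(113) = [113, 68, 235, 199, 188, 111, 54] for k=0..6.
Decompose π into cycles: lengths [240, 1] (2 cycles, including the fixed point 0).
Σ(ℓ_i−1) = 241−2 = 239; sign = (−1)^239 = -1.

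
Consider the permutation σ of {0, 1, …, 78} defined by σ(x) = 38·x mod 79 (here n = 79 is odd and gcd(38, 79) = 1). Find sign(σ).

Trace 18: π^k(18) = [18, 52, 1, 38, 22, 46, 10] for k=0..6.
Cycle lengths of π_38 on ℤ/79ℤ: [13, 13, 13, 13, 13, 13, 1]; 7 cycles in total.
n − c = 79 − 7 = 72; sign = (−1)^72 = +1.
Via Zolotarev, sign(π_{38}) = (38|79) = +1.

+1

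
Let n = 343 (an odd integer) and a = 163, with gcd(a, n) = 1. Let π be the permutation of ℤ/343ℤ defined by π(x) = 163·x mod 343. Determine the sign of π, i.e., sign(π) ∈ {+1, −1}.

Start at x=107: 107 → 291 → 99 → 16 → 207 → 127 → 121 → … (one orbit).
Cycle type of π: 147×2 + 21×2 + 3×2 + 1; total 7 cycles.
Σ(ℓ_i−1) = 343−7 = 336; sign = (−1)^336 = +1.
The Jacobi symbol (163|343) = +1 (Zolotarev) agrees.

+1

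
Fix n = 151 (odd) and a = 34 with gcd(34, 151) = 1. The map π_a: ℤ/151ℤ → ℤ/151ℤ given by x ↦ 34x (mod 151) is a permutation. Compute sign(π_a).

Start at x=18: 18 → 8 → 121 → 37 → 50 → 39 → 118 → … (one orbit).
Decompose π into cycles: lengths [75, 75, 1] (3 cycles, including the fixed point 0).
n − c = 151 − 3 = 148; sign = (−1)^148 = +1.
(34|151)_J = +1 (Zolotarev's lemma cross-check).

+1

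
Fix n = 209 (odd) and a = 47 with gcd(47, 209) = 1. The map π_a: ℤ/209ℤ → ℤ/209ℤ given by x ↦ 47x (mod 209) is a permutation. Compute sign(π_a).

Orbit of 157 under x↦47x: [157, 64, 82, 92, 144, 80, 207]… (length divides ord_209(47)).
The orbit structure of x ↦ 47x mod 209: 9 orbits of sizes [45, 45, 45, 45, 9, 9, 5, 5, 1].
Σ(ℓ_i−1) = 209−9 = 200; sign = (−1)^200 = +1.

+1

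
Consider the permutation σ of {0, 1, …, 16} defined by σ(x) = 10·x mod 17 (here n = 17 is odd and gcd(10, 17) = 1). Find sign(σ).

-1

Start at x=16: 16 → 7 → 2 → 3 → 13 → 11 → 8 → … (one orbit).
The orbit structure of x ↦ 10x mod 17: 2 orbits of sizes [16, 1].
2 cycles on 17: each ℓ→(−1)^(ℓ−1), product (−1)^15 = -1.
Check: (10/17) = -1 by Zolotarev.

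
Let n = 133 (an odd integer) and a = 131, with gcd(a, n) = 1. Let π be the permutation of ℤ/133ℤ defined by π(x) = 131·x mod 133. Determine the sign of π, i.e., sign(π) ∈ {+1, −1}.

-1

Trace 93: π^k(93) = [93, 80, 106, 54, 25, 83, 100] for k=0..6.
Cycle type of π: 18×6 + 9×2 + 6 + 1; total 10 cycles.
10 cycles on 133: each ℓ→(−1)^(ℓ−1), product (−1)^123 = -1.
Zolotarev: (131|133) = -1, matching the cycle-count sign.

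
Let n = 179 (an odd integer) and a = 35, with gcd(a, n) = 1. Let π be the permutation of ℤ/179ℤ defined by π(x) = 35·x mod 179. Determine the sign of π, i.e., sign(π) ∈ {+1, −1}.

-1

Trace 24: π^k(24) = [24, 124, 44, 108, 21, 19, 128] for k=0..6.
Cycle lengths of π_35 on ℤ/179ℤ: [178, 1]; 2 cycles in total.
With 2 cycles on 179 points, sign = (−1)^{179−2} = -1.
Via Zolotarev, sign(π_{35}) = (35|179) = -1.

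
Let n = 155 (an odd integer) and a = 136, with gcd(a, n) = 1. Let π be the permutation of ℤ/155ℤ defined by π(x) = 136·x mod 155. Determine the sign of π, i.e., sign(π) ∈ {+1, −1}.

-1

Start at x=71: 71 → 46 → 56 → 21 → 66 → 141 → 111 → … (one orbit).
Cycle lengths of π_136 on ℤ/155ℤ: [30, 30, 30, 30, 30, 1, 1, 1, 1, 1]; 10 cycles in total.
sign(π) = (−1)^{n − #cycles} = (−1)^{155−10} = (−1)^145 = -1.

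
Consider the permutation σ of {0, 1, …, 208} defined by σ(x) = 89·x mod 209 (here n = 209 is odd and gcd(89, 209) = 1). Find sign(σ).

-1

Start at x=122: 122 → 199 → 155 → 1 → 89 → 188 → 12 → … (one orbit).
Decompose π into cycles: lengths [18, 18, 18, 18, 18, 18, 18, 18, 18, 18, 18, 1, 1, 1, 1, 1, 1, 1, 1, 1, 1, 1] (22 cycles, including the fixed point 0).
With 22 cycles on 209 points, sign = (−1)^{209−22} = -1.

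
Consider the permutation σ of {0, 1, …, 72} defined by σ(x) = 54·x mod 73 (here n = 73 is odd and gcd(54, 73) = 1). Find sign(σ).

Trace 71: π^k(71) = [71, 38, 8, 67, 41, 24, 55] for k=0..6.
π_54 has 3 disjoint cycles with lengths [36, 36, 1] on {0,…,72}.
n − c = 73 − 3 = 70; sign = (−1)^70 = +1.
(54|73)_J = +1 (Zolotarev's lemma cross-check).

+1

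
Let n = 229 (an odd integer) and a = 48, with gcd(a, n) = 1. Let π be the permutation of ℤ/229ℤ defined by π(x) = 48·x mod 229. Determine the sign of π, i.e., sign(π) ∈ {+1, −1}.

+1

Start at x=61: 61 → 180 → 167 → 1 → 48 → 14 → 214 → … (one orbit).
5 cycles of lengths [57, 57, 57, 57, 1].
Σ(ℓ_i−1) = 229−5 = 224; sign = (−1)^224 = +1.
(48|229)_J = +1 (Zolotarev's lemma cross-check).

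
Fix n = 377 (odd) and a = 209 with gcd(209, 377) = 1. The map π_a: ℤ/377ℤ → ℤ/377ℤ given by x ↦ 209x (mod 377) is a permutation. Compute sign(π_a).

Orbit of 313 under x↦209x: [313, 196, 248, 183, 170, 92, 1]… (length divides ord_377(209)).
39 cycles of lengths [14, 14, 14, 14, 14, 14, 14, 14, 14, 14, 14, 14, 14, 14, 14, 14, 14, 14, 14, 14, 14, 14, 14, 14, 14, 14, 1, 1, 1, 1, 1, 1, 1, 1, 1, 1, 1, 1, 1].
377 − 39 = 338 transpositions; sign(π) = (−1)^338 = +1.

+1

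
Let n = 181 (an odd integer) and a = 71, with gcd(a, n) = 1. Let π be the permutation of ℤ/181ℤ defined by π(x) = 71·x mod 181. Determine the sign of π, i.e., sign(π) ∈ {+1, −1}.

-1

Start at x=19: 19 → 82 → 30 → 139 → 95 → 48 → 150 → … (one orbit).
Cycle type of π: 60×3 + 1; total 4 cycles.
n − c = 181 − 4 = 177; sign = (−1)^177 = -1.
Via Zolotarev, sign(π_{71}) = (71|181) = -1.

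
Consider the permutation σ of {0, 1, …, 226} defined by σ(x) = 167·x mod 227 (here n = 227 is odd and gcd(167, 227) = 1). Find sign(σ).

Trace 71: π^k(71) = [71, 53, 225, 120, 64, 19, 222] for k=0..6.
π_167 has 3 disjoint cycles with lengths [113, 113, 1] on {0,…,226}.
227 − 3 = 224 transpositions; sign(π) = (−1)^224 = +1.
(167|227)_J = +1 (Zolotarev's lemma cross-check).

+1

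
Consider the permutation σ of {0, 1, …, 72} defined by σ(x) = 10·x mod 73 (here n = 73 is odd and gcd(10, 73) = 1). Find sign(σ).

Start at x=10: 10 → 27 → 51 → 72 → 63 → 46 → 22 → … (one orbit).
Cycle type of π: 8×9 + 1; total 10 cycles.
Σ(ℓ_i−1) = 73−10 = 63; sign = (−1)^63 = -1.

-1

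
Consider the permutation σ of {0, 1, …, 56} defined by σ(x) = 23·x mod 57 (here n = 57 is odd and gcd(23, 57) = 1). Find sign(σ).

-1

Trace 25: π^k(25) = [25, 5, 1, 23, 16, 26, 28] for k=0..6.
Decompose π into cycles: lengths [18, 18, 9, 9, 2, 1] (6 cycles, including the fixed point 0).
With 6 cycles on 57 points, sign = (−1)^{57−6} = -1.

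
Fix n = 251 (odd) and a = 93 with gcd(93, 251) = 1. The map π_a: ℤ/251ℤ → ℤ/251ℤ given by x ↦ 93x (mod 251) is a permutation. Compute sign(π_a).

+1

Orbit of 92 under x↦93x: [92, 22, 38, 20, 103, 41, 48]… (length divides ord_251(93)).
Decompose π into cycles: lengths [125, 125, 1] (3 cycles, including the fixed point 0).
3 cycles on 251: each ℓ→(−1)^(ℓ−1), product (−1)^248 = +1.
Via Zolotarev, sign(π_{93}) = (93|251) = +1.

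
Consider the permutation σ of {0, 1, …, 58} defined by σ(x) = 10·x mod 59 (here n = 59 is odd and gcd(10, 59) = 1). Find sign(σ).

-1

Orbit of 49 under x↦10x: [49, 18, 3, 30, 5, 50, 28]… (length divides ord_59(10)).
Decompose π into cycles: lengths [58, 1] (2 cycles, including the fixed point 0).
n − c = 59 − 2 = 57; sign = (−1)^57 = -1.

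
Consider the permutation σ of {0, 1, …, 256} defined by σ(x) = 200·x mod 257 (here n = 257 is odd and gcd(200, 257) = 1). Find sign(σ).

Start at x=208: 208 → 223 → 139 → 44 → 62 → 64 → 207 → … (one orbit).
Decompose π into cycles: lengths [128, 128, 1] (3 cycles, including the fixed point 0).
Σ(ℓ_i−1) = 257−3 = 254; sign = (−1)^254 = +1.
(200|257)_J = +1 (Zolotarev's lemma cross-check).

+1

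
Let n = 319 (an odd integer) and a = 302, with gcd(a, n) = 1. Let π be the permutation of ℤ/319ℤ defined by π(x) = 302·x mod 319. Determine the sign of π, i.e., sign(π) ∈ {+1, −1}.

-1

Trace 115: π^k(115) = [115, 278, 59, 273, 144, 104, 146] for k=0..6.
Cycle type of π: 20×14 + 5×2 + 4×7 + 1; total 24 cycles.
With 24 cycles on 319 points, sign = (−1)^{319−24} = -1.
The Jacobi symbol (302|319) = -1 (Zolotarev) agrees.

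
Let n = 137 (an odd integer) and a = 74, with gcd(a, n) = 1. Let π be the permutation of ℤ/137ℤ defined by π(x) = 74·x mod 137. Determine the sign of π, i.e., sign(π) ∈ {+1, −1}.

+1

Start at x=133: 133 → 115 → 16 → 88 → 73 → 59 → 119 → … (one orbit).
Decompose π into cycles: lengths [17, 17, 17, 17, 17, 17, 17, 17, 1] (9 cycles, including the fixed point 0).
Σ(ℓ_i−1) = 137−9 = 128; sign = (−1)^128 = +1.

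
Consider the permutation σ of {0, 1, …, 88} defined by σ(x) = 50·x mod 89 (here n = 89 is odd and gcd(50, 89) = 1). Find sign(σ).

+1

Start at x=57: 57 → 2 → 11 → 16 → 88 → 39 → 81 → … (one orbit).
Cycle type of π: 22×4 + 1; total 5 cycles.
Σ(ℓ_i−1) = 89−5 = 84; sign = (−1)^84 = +1.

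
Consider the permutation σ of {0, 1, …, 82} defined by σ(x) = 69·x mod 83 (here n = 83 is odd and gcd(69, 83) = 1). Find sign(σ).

Start at x=59: 59 → 4 → 27 → 37 → 63 → 31 → 64 → … (one orbit).
3 cycles of lengths [41, 41, 1].
3 cycles on 83: each ℓ→(−1)^(ℓ−1), product (−1)^80 = +1.

+1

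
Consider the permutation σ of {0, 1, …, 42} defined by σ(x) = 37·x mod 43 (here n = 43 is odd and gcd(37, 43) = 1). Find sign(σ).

Orbit of 1 under x↦37x: [1, 37, 36, 42, 6, 7]… (length divides ord_43(37)).
π_37 has 8 disjoint cycles with lengths [6, 6, 6, 6, 6, 6, 6, 1] on {0,…,42}.
n − c = 43 − 8 = 35; sign = (−1)^35 = -1.
The Jacobi symbol (37|43) = -1 (Zolotarev) agrees.

-1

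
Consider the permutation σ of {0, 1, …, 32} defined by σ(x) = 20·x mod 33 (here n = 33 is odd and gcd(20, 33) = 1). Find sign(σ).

-1

Orbit of 26 under x↦20x: [26, 25, 5, 1, 20, 4, 14]… (length divides ord_33(20)).
The orbit structure of x ↦ 20x mod 33: 6 orbits of sizes [10, 10, 5, 5, 2, 1].
n − c = 33 − 6 = 27; sign = (−1)^27 = -1.
(20|33)_J = -1 (Zolotarev's lemma cross-check).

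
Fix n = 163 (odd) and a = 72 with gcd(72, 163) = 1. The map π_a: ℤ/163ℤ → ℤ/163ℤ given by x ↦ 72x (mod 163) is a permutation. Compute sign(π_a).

-1

Orbit of 101 under x↦72x: [101, 100, 28, 60, 82, 36, 147]… (length divides ord_163(72)).
Cycle lengths of π_72 on ℤ/163ℤ: [162, 1]; 2 cycles in total.
sign(π) = (−1)^{n − #cycles} = (−1)^{163−2} = (−1)^161 = -1.
Zolotarev: (72|163) = -1, matching the cycle-count sign.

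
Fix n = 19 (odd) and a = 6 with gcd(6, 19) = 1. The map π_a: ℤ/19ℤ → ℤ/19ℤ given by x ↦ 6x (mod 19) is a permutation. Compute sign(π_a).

+1

Orbit of 4 under x↦6x: [4, 5, 11, 9, 16, 1, 6]… (length divides ord_19(6)).
Cycle lengths of π_6 on ℤ/19ℤ: [9, 9, 1]; 3 cycles in total.
3 cycles on 19: each ℓ→(−1)^(ℓ−1), product (−1)^16 = +1.
Check: (6/19) = +1 by Zolotarev.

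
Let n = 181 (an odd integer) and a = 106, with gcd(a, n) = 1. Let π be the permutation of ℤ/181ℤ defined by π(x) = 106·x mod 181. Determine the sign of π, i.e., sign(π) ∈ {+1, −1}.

+1

Orbit of 170 under x↦106x: [170, 101, 27, 147, 16, 67, 43]… (length divides ord_181(106)).
Cycle lengths of π_106 on ℤ/181ℤ: [90, 90, 1]; 3 cycles in total.
3 cycles on 181: each ℓ→(−1)^(ℓ−1), product (−1)^178 = +1.
Via Zolotarev, sign(π_{106}) = (106|181) = +1.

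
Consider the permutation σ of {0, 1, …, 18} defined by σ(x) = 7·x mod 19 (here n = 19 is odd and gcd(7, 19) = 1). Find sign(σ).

Start at x=1: 1 → 7 → 11 → 1 (one orbit).
Decompose π into cycles: lengths [3, 3, 3, 3, 3, 3, 1] (7 cycles, including the fixed point 0).
19 − 7 = 12 transpositions; sign(π) = (−1)^12 = +1.
Via Zolotarev, sign(π_{7}) = (7|19) = +1.

+1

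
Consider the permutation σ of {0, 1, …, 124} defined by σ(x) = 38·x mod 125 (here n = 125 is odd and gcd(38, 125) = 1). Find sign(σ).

Orbit of 98 under x↦38x: [98, 99, 12, 81, 78, 89, 7]… (length divides ord_125(38)).
Cycle type of π: 100 + 20 + 4 + 1; total 4 cycles.
125 − 4 = 121 transpositions; sign(π) = (−1)^121 = -1.

-1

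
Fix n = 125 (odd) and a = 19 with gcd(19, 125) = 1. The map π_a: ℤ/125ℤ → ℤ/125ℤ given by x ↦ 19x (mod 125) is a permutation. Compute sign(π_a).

Trace 21: π^k(21) = [21, 24, 81, 39, 116, 79, 1] for k=0..6.
The orbit structure of x ↦ 19x mod 125: 7 orbits of sizes [50, 50, 10, 10, 2, 2, 1].
7 cycles on 125: each ℓ→(−1)^(ℓ−1), product (−1)^118 = +1.
Zolotarev: (19|125) = +1, matching the cycle-count sign.

+1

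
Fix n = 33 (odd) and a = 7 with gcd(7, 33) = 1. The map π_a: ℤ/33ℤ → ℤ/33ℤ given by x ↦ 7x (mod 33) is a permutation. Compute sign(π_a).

-1

Orbit of 10 under x↦7x: [10, 4, 28, 31, 19, 1, 7]… (length divides ord_33(7)).
Decompose π into cycles: lengths [10, 10, 10, 1, 1, 1] (6 cycles, including the fixed point 0).
n − c = 33 − 6 = 27; sign = (−1)^27 = -1.
The Jacobi symbol (7|33) = -1 (Zolotarev) agrees.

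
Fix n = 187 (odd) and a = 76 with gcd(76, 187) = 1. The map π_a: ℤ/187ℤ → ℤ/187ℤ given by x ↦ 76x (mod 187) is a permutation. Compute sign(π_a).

-1

Orbit of 76 under x↦76x: [76, 166, 87, 67, 43, 89, 32]… (length divides ord_187(76)).
28 cycles of lengths [8, 8, 8, 8, 8, 8, 8, 8, 8, 8, 8, 8, 8, 8, 8, 8, 8, 8, 8, 8, 8, 8, 2, 2, 2, 2, 2, 1].
187 − 28 = 159 transpositions; sign(π) = (−1)^159 = -1.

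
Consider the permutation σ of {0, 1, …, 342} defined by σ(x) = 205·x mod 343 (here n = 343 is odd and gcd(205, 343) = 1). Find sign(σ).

Trace 85: π^k(85) = [85, 275, 123, 176, 65, 291, 316] for k=0..6.
Cycle lengths of π_205 on ℤ/343ℤ: [147, 147, 21, 21, 3, 3, 1]; 7 cycles in total.
sign(π) = (−1)^{n − #cycles} = (−1)^{343−7} = (−1)^336 = +1.
(205|343)_J = +1 (Zolotarev's lemma cross-check).

+1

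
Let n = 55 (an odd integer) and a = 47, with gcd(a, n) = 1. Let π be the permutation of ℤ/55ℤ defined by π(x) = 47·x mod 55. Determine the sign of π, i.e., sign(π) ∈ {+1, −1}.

-1

Orbit of 49 under x↦47x: [49, 48, 1, 47, 9, 38, 26]… (length divides ord_55(47)).
π_47 has 6 disjoint cycles with lengths [20, 20, 5, 5, 4, 1] on {0,…,54}.
sign(π) = (−1)^{n − #cycles} = (−1)^{55−6} = (−1)^49 = -1.
(47|55)_J = -1 (Zolotarev's lemma cross-check).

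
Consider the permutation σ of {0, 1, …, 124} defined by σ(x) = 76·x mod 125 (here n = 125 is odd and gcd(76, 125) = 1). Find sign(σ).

+1

Start at x=76: 76 → 26 → 101 → 51 → 1 → 76 (one orbit).
π_76 has 45 disjoint cycles with lengths [5, 5, 5, 5, 5, 5, 5, 5, 5, 5, 5, 5, 5, 5, 5, 5, 5, 5, 5, 5, 1, 1, 1, 1, 1, 1, 1, 1, 1, 1, 1, 1, 1, 1, 1, 1, 1, 1, 1, 1, 1, 1, 1, 1, 1] on {0,…,124}.
Σ(ℓ_i−1) = 125−45 = 80; sign = (−1)^80 = +1.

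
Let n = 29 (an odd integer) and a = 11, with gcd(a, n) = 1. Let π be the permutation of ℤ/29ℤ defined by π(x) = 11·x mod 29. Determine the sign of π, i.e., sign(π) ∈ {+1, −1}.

-1

Trace 23: π^k(23) = [23, 21, 28, 18, 24, 3, 4] for k=0..6.
2 cycles of lengths [28, 1].
With 2 cycles on 29 points, sign = (−1)^{29−2} = -1.
(11|29)_J = -1 (Zolotarev's lemma cross-check).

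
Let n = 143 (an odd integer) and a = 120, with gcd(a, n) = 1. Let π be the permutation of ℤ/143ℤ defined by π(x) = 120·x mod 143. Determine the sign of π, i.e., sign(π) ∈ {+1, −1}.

-1

Start at x=1: 1 → 120 → 100 → 131 → 133 → 87 → 1 (one orbit).
The orbit structure of x ↦ 120x mod 143: 30 orbits of sizes [6, 6, 6, 6, 6, 6, 6, 6, 6, 6, 6, 6, 6, 6, 6, 6, 6, 6, 6, 6, 3, 3, 3, 3, 2, 2, 2, 2, 2, 1].
sign(π) = (−1)^{n − #cycles} = (−1)^{143−30} = (−1)^113 = -1.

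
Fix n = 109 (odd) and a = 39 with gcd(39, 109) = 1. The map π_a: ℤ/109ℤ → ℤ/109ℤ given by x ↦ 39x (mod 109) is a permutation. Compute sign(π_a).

Trace 17: π^k(17) = [17, 9, 24, 64, 98, 7, 55] for k=0..6.
Decompose π into cycles: lengths [108, 1] (2 cycles, including the fixed point 0).
Σ(ℓ_i−1) = 109−2 = 107; sign = (−1)^107 = -1.
Check: (39/109) = -1 by Zolotarev.

-1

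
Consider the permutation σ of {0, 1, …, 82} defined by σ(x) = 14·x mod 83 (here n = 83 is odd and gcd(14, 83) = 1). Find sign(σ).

Orbit of 60 under x↦14x: [60, 10, 57, 51, 50, 36, 6]… (length divides ord_83(14)).
Cycle lengths of π_14 on ℤ/83ℤ: [82, 1]; 2 cycles in total.
With 2 cycles on 83 points, sign = (−1)^{83−2} = -1.
Via Zolotarev, sign(π_{14}) = (14|83) = -1.

-1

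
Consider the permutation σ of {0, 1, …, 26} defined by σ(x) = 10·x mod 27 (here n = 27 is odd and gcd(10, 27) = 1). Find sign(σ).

Trace 19: π^k(19) = [19, 1, 10] for k=0..2.
Decompose π into cycles: lengths [3, 3, 3, 3, 3, 3, 1, 1, 1, 1, 1, 1, 1, 1, 1] (15 cycles, including the fixed point 0).
sign(π) = (−1)^{n − #cycles} = (−1)^{27−15} = (−1)^12 = +1.
The Jacobi symbol (10|27) = +1 (Zolotarev) agrees.

+1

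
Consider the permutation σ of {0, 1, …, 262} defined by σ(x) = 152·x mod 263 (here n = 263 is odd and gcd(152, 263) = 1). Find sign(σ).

Trace 142: π^k(142) = [142, 18, 106, 69, 231, 133, 228] for k=0..6.
Cycle lengths of π_152 on ℤ/263ℤ: [262, 1]; 2 cycles in total.
n − c = 263 − 2 = 261; sign = (−1)^261 = -1.
Check: (152/263) = -1 by Zolotarev.

-1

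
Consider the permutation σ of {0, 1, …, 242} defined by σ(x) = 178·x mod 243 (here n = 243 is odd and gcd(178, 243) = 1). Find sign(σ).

+1

Start at x=151: 151 → 148 → 100 → 61 → 166 → 145 → 52 → … (one orbit).
The orbit structure of x ↦ 178x mod 243: 11 orbits of sizes [81, 81, 27, 27, 9, 9, 3, 3, 1, 1, 1].
sign(π) = (−1)^{n − #cycles} = (−1)^{243−11} = (−1)^232 = +1.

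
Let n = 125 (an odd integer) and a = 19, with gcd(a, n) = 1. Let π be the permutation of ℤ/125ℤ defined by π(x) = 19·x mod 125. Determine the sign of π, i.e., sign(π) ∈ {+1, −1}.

+1

Start at x=116: 116 → 79 → 1 → 19 → 111 → 109 → 71 → … (one orbit).
The orbit structure of x ↦ 19x mod 125: 7 orbits of sizes [50, 50, 10, 10, 2, 2, 1].
Σ(ℓ_i−1) = 125−7 = 118; sign = (−1)^118 = +1.
The Jacobi symbol (19|125) = +1 (Zolotarev) agrees.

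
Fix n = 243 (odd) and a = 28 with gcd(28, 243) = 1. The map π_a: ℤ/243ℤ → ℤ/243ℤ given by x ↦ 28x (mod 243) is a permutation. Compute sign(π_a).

+1

Trace 28: π^k(28) = [28, 55, 82, 109, 136, 163, 190] for k=0..6.
Decompose π into cycles: lengths [9, 9, 9, 9, 9, 9, 9, 9, 9, 9, 9, 9, 9, 9, 9, 9, 9, 9, 3, 3, 3, 3, 3, 3, 3, 3, 3, 3, 3, 3, 3, 3, 3, 3, 3, 3, 1, 1, 1, 1, 1, 1, 1, 1, 1, 1, 1, 1, 1, 1, 1, 1, 1, 1, 1, 1, 1, 1, 1, 1, 1, 1, 1] (63 cycles, including the fixed point 0).
243 − 63 = 180 transpositions; sign(π) = (−1)^180 = +1.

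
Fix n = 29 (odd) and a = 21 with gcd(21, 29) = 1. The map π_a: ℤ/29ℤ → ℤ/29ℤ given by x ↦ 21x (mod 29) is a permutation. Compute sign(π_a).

-1

Trace 24: π^k(24) = [24, 11, 28, 8, 23, 19, 22] for k=0..6.
Decompose π into cycles: lengths [28, 1] (2 cycles, including the fixed point 0).
Σ(ℓ_i−1) = 29−2 = 27; sign = (−1)^27 = -1.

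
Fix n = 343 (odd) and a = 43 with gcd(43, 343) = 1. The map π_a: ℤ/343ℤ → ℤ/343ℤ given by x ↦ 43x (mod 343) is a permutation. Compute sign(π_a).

Start at x=330: 330 → 127 → 316 → 211 → 155 → 148 → 190 → … (one orbit).
π_43 has 19 disjoint cycles with lengths [49, 49, 49, 49, 49, 49, 7, 7, 7, 7, 7, 7, 1, 1, 1, 1, 1, 1, 1] on {0,…,342}.
sign(π) = (−1)^{n − #cycles} = (−1)^{343−19} = (−1)^324 = +1.
(43|343)_J = +1 (Zolotarev's lemma cross-check).

+1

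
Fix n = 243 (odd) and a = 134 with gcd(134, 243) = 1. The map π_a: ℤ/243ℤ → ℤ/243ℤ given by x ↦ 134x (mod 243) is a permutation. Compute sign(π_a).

-1

Trace 188: π^k(188) = [188, 163, 215, 136, 242, 109, 26] for k=0..6.
Decompose π into cycles: lengths [18, 18, 18, 18, 18, 18, 18, 18, 18, 6, 6, 6, 6, 6, 6, 6, 6, 6, 2, 2, 2, 2, 2, 2, 2, 2, 2, 2, 2, 2, 2, 1] (32 cycles, including the fixed point 0).
243 − 32 = 211 transpositions; sign(π) = (−1)^211 = -1.
Check: (134/243) = -1 by Zolotarev.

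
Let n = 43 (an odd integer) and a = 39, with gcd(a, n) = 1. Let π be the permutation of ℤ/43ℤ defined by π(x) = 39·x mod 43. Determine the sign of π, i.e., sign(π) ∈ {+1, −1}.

-1

Start at x=1: 1 → 39 → 16 → 22 → 41 → 8 → 11 → … (one orbit).
4 cycles of lengths [14, 14, 14, 1].
n − c = 43 − 4 = 39; sign = (−1)^39 = -1.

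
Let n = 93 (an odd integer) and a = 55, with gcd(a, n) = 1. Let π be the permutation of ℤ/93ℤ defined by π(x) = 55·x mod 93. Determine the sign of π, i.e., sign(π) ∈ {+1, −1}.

Start at x=88: 88 → 4 → 34 → 10 → 85 → 25 → 73 → … (one orbit).
Decompose π into cycles: lengths [30, 30, 30, 1, 1, 1] (6 cycles, including the fixed point 0).
n − c = 93 − 6 = 87; sign = (−1)^87 = -1.
The Jacobi symbol (55|93) = -1 (Zolotarev) agrees.

-1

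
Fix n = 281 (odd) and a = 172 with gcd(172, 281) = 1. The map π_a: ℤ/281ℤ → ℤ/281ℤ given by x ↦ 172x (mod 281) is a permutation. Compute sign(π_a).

Trace 249: π^k(249) = [249, 116, 1, 172, 79, 100, 59] for k=0..6.
Cycle lengths of π_172 on ℤ/281ℤ: [14, 14, 14, 14, 14, 14, 14, 14, 14, 14, 14, 14, 14, 14, 14, 14, 14, 14, 14, 14, 1]; 21 cycles in total.
sign(π) = (−1)^{n − #cycles} = (−1)^{281−21} = (−1)^260 = +1.
Check: (172/281) = +1 by Zolotarev.

+1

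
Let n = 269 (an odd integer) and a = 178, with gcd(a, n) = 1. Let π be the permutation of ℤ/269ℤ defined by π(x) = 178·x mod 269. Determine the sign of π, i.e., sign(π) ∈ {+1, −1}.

-1

Start at x=208: 208 → 171 → 41 → 35 → 43 → 122 → 196 → … (one orbit).
Cycle type of π: 268 + 1; total 2 cycles.
Σ(ℓ_i−1) = 269−2 = 267; sign = (−1)^267 = -1.
Zolotarev: (178|269) = -1, matching the cycle-count sign.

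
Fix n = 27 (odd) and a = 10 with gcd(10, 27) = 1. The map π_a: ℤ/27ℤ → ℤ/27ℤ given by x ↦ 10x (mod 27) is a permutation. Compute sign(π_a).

+1

Start at x=19: 19 → 1 → 10 → 19 (one orbit).
Decompose π into cycles: lengths [3, 3, 3, 3, 3, 3, 1, 1, 1, 1, 1, 1, 1, 1, 1] (15 cycles, including the fixed point 0).
27 − 15 = 12 transpositions; sign(π) = (−1)^12 = +1.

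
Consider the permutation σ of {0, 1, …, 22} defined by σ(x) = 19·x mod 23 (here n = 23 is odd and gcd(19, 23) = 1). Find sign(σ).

-1

Trace 5: π^k(5) = [5, 3, 11, 2, 15, 9, 10] for k=0..6.
Cycle type of π: 22 + 1; total 2 cycles.
n − c = 23 − 2 = 21; sign = (−1)^21 = -1.
The Jacobi symbol (19|23) = -1 (Zolotarev) agrees.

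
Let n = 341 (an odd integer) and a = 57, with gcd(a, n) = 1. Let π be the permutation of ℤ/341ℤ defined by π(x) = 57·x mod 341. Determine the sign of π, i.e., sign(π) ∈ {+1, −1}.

Start at x=273: 273 → 216 → 36 → 6 → 1 → 57 → 180 → … (one orbit).
17 cycles of lengths [30, 30, 30, 30, 30, 30, 30, 30, 30, 30, 10, 6, 6, 6, 6, 6, 1].
With 17 cycles on 341 points, sign = (−1)^{341−17} = +1.
Via Zolotarev, sign(π_{57}) = (57|341) = +1.

+1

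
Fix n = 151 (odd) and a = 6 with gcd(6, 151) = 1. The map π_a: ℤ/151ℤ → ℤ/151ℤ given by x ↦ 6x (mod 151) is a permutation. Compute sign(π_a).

Start at x=61: 61 → 64 → 82 → 39 → 83 → 45 → 119 → … (one orbit).
The orbit structure of x ↦ 6x mod 151: 2 orbits of sizes [150, 1].
n − c = 151 − 2 = 149; sign = (−1)^149 = -1.
Zolotarev: (6|151) = -1, matching the cycle-count sign.

-1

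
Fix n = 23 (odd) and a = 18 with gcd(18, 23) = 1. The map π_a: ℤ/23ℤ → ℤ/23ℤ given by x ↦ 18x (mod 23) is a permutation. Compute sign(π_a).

+1

Trace 2: π^k(2) = [2, 13, 4, 3, 8, 6, 16] for k=0..6.
π_18 has 3 disjoint cycles with lengths [11, 11, 1] on {0,…,22}.
With 3 cycles on 23 points, sign = (−1)^{23−3} = +1.
Zolotarev: (18|23) = +1, matching the cycle-count sign.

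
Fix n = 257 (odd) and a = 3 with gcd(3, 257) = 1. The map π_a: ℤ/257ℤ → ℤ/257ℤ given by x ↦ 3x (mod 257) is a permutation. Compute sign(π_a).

-1

Orbit of 103 under x↦3x: [103, 52, 156, 211, 119, 100, 43]… (length divides ord_257(3)).
The orbit structure of x ↦ 3x mod 257: 2 orbits of sizes [256, 1].
2 cycles on 257: each ℓ→(−1)^(ℓ−1), product (−1)^255 = -1.
(3|257)_J = -1 (Zolotarev's lemma cross-check).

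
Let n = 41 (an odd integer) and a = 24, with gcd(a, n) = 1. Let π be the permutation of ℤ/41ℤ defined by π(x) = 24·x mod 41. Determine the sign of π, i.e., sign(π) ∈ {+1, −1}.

-1

Start at x=15: 15 → 32 → 30 → 23 → 19 → 5 → 38 → … (one orbit).
2 cycles of lengths [40, 1].
2 cycles on 41: each ℓ→(−1)^(ℓ−1), product (−1)^39 = -1.
Check: (24/41) = -1 by Zolotarev.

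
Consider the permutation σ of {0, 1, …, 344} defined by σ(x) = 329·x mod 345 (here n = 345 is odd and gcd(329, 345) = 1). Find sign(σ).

+1

Trace 301: π^k(301) = [301, 14, 121, 134, 271, 149, 31] for k=0..6.
Cycle lengths of π_329 on ℤ/345ℤ: [22, 22, 22, 22, 22, 22, 22, 22, 22, 22, 22, 22, 22, 22, 22, 2, 2, 2, 2, 2, 2, 2, 1]; 23 cycles in total.
sign(π) = (−1)^{n − #cycles} = (−1)^{345−23} = (−1)^322 = +1.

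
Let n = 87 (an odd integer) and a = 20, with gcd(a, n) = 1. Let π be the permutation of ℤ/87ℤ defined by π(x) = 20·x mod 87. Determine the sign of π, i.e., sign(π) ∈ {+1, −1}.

-1

Trace 1: π^k(1) = [1, 20, 52, 83, 7, 53, 16] for k=0..6.
10 cycles of lengths [14, 14, 14, 14, 7, 7, 7, 7, 2, 1].
n − c = 87 − 10 = 77; sign = (−1)^77 = -1.
Via Zolotarev, sign(π_{20}) = (20|87) = -1.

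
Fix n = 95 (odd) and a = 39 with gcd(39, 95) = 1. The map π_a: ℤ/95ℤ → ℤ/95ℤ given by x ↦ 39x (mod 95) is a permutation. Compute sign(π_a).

Orbit of 1 under x↦39x: [1, 39]… (length divides ord_95(39)).
Decompose π into cycles: lengths [2, 2, 2, 2, 2, 2, 2, 2, 2, 2, 2, 2, 2, 2, 2, 2, 2, 2, 2, 2, 2, 2, 2, 2, 2, 2, 2, 2, 2, 2, 2, 2, 2, 2, 2, 2, 2, 2, 1, 1, 1, 1, 1, 1, 1, 1, 1, 1, 1, 1, 1, 1, 1, 1, 1, 1, 1] (57 cycles, including the fixed point 0).
With 57 cycles on 95 points, sign = (−1)^{95−57} = +1.
Via Zolotarev, sign(π_{39}) = (39|95) = +1.

+1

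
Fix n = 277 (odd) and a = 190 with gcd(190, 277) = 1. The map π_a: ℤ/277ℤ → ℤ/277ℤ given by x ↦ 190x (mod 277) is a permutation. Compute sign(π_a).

Start at x=116: 116 → 157 → 191 → 3 → 16 → 270 → 55 → … (one orbit).
The orbit structure of x ↦ 190x mod 277: 5 orbits of sizes [69, 69, 69, 69, 1].
sign(π) = (−1)^{n − #cycles} = (−1)^{277−5} = (−1)^272 = +1.
Via Zolotarev, sign(π_{190}) = (190|277) = +1.

+1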